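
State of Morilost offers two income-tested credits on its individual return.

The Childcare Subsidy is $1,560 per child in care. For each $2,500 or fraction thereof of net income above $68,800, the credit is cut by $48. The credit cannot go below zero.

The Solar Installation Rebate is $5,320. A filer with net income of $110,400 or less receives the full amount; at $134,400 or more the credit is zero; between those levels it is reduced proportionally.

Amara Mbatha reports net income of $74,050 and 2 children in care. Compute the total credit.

Childcare Subsidy: base = 2 × $1,560 = $3,120. income exceeds $68,800 by $5,250, which is 3 full-or-partial $2,500 increments; reduction = 3 × $48 = $144, leaving $2,976.
Solar Installation Rebate: $74,050 is at or below the $110,400 threshold, so the full $5,320 applies.
Total: $2,976 + $5,320 = $8,296.

$8,296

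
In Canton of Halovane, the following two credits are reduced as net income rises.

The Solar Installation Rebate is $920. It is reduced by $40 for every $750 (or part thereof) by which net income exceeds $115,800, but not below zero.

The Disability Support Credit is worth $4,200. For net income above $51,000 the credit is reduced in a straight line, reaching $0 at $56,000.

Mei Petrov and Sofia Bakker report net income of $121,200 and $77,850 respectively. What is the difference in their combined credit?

Mei ($121,200): Solar Installation Rebate: income exceeds $115,800 by $5,400, which is 8 full-or-partial $750 increments; reduction = 8 × $40 = $320, leaving $600. Disability Support Credit: $121,200 is at or above $56,000, so the credit is $0. total $600 + $0 = $600
Sofia ($77,850): Solar Installation Rebate: $77,850 is at or below the $115,800 threshold, so the full $920 applies. Disability Support Credit: $77,850 is at or above $56,000, so the credit is $0. total $920 + $0 = $920
Difference: |$600 − $920| = $320.

$320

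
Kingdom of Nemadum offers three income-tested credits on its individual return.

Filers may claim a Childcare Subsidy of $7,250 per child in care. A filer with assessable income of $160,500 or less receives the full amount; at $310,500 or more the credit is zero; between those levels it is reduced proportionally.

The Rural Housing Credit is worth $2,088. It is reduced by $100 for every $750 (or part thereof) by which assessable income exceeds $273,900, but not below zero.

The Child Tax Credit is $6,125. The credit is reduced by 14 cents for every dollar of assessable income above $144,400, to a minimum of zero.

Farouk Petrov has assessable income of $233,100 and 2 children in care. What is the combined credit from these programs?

$9,570

Childcare Subsidy: base = 2 × $7,250 = $14,500. $233,100 is $72,600 into a $150,000 phase-out range, leaving 77,400/150,000 of the credit: $14,500 × 77,400/150,000 = $7,482.
Rural Housing Credit: $233,100 is at or below the $273,900 threshold, so the full $2,088 applies.
Child Tax Credit: 14% of the $88,700 excess over $144,400 is $12,418 ≥ base, so the credit is $0.
Total: $7,482 + $2,088 + $0 = $9,570.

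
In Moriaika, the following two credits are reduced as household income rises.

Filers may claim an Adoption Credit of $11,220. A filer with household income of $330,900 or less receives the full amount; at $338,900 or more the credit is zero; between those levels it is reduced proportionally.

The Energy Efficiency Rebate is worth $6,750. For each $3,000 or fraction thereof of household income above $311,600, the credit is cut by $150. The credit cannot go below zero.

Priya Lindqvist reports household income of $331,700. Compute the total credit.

$15,798

Adoption Credit: $331,700 is $800 into a $8,000 phase-out range, leaving 7,200/8,000 of the credit: $11,220 × 7,200/8,000 = $10,098.
Energy Efficiency Rebate: income exceeds $311,600 by $20,100, which is 7 full-or-partial $3,000 increments; reduction = 7 × $150 = $1,050, leaving $5,700.
Total: $10,098 + $5,700 = $15,798.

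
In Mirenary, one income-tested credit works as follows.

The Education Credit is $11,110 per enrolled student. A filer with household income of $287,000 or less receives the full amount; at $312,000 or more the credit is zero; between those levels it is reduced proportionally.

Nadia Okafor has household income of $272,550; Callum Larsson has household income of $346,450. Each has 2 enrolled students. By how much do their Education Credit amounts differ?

$22,220

Nadia ($272,550): Education Credit: base = 2 × $11,110 = $22,220. $272,550 is at or below the $287,000 threshold, so the full $22,220 applies.
Callum ($346,450): Education Credit: base = 2 × $11,110 = $22,220. $346,450 is at or above $312,000, so the credit is $0.
Difference: |$22,220 − $0| = $22,220.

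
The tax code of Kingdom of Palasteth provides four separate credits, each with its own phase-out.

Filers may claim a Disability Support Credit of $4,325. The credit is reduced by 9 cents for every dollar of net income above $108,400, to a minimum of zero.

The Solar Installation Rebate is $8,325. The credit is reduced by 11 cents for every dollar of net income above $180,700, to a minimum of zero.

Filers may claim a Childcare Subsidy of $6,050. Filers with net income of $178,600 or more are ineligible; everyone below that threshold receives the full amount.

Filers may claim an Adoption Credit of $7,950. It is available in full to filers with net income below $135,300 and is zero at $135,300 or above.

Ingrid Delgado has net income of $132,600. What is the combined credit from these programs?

Disability Support Credit: 9% of the $24,200 excess over $108,400 is $2,178; credit = $4,325 − $2,178 = $2,147.
Solar Installation Rebate: $132,600 is at or below the $180,700 threshold, so the full $8,325 applies.
Childcare Subsidy: $132,600 is below the $178,600 cutoff, so the full $6,050 applies.
Adoption Credit: $132,600 is below the $135,300 cutoff, so the full $7,950 applies.
Total: $2,147 + $8,325 + $6,050 + $7,950 = $24,472.

$24,472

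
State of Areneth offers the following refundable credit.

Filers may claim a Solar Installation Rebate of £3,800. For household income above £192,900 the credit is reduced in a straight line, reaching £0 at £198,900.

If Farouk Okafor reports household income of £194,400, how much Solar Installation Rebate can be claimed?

£2,850

Solar Installation Rebate: £194,400 is £1,500 into a £6,000 phase-out range, leaving 4,500/6,000 of the credit: £3,800 × 4,500/6,000 = £2,850.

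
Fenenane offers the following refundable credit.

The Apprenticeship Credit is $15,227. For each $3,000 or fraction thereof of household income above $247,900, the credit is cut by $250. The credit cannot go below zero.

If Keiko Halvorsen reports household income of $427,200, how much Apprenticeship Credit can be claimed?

Apprenticeship Credit: income exceeds $247,900 by $179,300, which is 60 full-or-partial $3,000 increments; reduction = 60 × $250 = $15,000, leaving $227.

$227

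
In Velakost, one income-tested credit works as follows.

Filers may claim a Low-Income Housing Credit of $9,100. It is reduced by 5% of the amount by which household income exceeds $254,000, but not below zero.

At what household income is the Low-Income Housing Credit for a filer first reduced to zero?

The credit falls by 5% of each dollar above $254,000, so it reaches zero when the excess is $9,100 / 5% = $182,000: income = $254,000 + $182,000 = $436,000.

$436,000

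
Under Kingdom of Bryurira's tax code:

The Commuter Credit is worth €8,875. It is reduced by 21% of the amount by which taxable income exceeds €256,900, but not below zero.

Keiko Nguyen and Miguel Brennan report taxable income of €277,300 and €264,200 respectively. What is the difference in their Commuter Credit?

€2,751

Keiko (€277,300): Commuter Credit: 21% of the €20,400 excess over €256,900 is €4,284; credit = €8,875 − €4,284 = €4,591.
Miguel (€264,200): Commuter Credit: 21% of the €7,300 excess over €256,900 is €1,533; credit = €8,875 − €1,533 = €7,342.
Difference: |€4,591 − €7,342| = €2,751.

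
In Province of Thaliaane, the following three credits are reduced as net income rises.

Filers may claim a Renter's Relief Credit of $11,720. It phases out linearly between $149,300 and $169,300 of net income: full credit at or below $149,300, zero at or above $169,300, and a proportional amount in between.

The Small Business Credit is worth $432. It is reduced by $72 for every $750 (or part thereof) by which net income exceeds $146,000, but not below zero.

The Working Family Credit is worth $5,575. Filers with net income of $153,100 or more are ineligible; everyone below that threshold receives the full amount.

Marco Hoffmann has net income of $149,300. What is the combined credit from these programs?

$17,367

Renter's Relief Credit: $149,300 is at or below the $149,300 threshold, so the full $11,720 applies.
Small Business Credit: income exceeds $146,000 by $3,300, which is 5 full-or-partial $750 increments; reduction = 5 × $72 = $360, leaving $72.
Working Family Credit: $149,300 is below the $153,100 cutoff, so the full $5,575 applies.
Total: $11,720 + $72 + $5,575 = $17,367.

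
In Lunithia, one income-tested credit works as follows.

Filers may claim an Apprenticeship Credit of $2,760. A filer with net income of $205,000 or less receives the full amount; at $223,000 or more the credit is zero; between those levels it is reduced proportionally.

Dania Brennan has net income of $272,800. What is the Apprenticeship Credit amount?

$0

Apprenticeship Credit: $272,800 is at or above $223,000, so the credit is $0.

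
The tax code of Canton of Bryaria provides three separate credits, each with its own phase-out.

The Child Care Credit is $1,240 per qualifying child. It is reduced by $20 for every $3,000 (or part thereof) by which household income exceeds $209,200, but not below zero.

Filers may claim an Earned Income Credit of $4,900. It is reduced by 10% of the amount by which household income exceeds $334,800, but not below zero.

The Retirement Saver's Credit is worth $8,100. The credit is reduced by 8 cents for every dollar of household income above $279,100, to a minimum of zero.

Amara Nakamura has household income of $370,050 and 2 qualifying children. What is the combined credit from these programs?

$3,599

Child Care Credit: base = 2 × $1,240 = $2,480. income exceeds $209,200 by $160,850, which is 54 full-or-partial $3,000 increments; reduction = 54 × $20 = $1,080, leaving $1,400.
Earned Income Credit: 10% of the $35,250 excess over $334,800 is $3,525; credit = $4,900 − $3,525 = $1,375.
Retirement Saver's Credit: 8% of the $90,950 excess over $279,100 is $7,276; credit = $8,100 − $7,276 = $824.
Total: $1,400 + $1,375 + $824 = $3,599.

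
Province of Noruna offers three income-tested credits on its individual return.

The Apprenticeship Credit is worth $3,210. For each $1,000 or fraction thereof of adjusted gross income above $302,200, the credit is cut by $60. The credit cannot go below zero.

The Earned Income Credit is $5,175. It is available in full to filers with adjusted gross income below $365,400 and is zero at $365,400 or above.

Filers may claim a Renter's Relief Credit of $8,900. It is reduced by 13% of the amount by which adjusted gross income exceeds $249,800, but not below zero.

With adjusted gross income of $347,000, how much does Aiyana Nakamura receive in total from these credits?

$5,685

Apprenticeship Credit: income exceeds $302,200 by $44,800, which is 45 full-or-partial $1,000 increments; reduction = 45 × $60 = $2,700, leaving $510.
Earned Income Credit: $347,000 is below the $365,400 cutoff, so the full $5,175 applies.
Renter's Relief Credit: 13% of the $97,200 excess over $249,800 is $12,636 ≥ base, so the credit is $0.
Total: $510 + $5,175 + $0 = $5,685.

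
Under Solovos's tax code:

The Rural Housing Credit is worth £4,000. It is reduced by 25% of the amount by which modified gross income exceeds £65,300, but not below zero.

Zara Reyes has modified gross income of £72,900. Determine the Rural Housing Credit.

£2,100

Rural Housing Credit: 25% of the £7,600 excess over £65,300 is £1,900; credit = £4,000 − £1,900 = £2,100.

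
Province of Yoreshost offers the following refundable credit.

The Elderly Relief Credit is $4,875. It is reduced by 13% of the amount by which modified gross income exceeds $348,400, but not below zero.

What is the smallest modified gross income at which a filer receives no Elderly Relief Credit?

$385,900

The credit falls by 13% of each dollar above $348,400, so it reaches zero when the excess is $4,875 / 13% = $37,500: income = $348,400 + $37,500 = $385,900.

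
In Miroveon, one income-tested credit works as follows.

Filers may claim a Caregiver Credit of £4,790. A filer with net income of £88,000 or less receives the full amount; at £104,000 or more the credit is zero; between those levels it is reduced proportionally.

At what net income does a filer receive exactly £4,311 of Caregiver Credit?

£4,311 is 4,311/4,790 of the full £4,790, so 479/4,790 of the £16,000 range has been used: income = £88,000 + £16,000 × 479/4,790 = £89,600.

£89,600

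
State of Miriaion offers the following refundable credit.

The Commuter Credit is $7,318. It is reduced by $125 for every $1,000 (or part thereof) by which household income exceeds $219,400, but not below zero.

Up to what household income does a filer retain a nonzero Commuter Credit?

After 58 increments the reduction is 58 × $125 = $7,250, leaving $68; one more increment wipes it out. Increment 58 ends at excess 58 × $1,000 = $58,000, so the highest qualifying income is $219,400 + $58,000 = $277,400.

$277,400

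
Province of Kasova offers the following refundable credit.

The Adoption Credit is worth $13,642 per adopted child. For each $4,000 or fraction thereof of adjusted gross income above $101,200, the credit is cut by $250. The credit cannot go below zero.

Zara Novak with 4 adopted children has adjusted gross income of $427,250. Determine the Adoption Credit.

Adoption Credit: base = 4 × $13,642 = $54,568. income exceeds $101,200 by $326,050, which is 82 full-or-partial $4,000 increments; reduction = 82 × $250 = $20,500, leaving $34,068.

$34,068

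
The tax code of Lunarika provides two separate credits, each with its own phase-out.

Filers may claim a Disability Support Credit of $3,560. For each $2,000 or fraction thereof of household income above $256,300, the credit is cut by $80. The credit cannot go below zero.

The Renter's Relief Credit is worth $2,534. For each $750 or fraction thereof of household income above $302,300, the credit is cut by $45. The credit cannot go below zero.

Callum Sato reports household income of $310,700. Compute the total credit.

$3,314

Disability Support Credit: income exceeds $256,300 by $54,400, which is 28 full-or-partial $2,000 increments; reduction = 28 × $80 = $2,240, leaving $1,320.
Renter's Relief Credit: income exceeds $302,300 by $8,400, which is 12 full-or-partial $750 increments; reduction = 12 × $45 = $540, leaving $1,994.
Total: $1,320 + $1,994 = $3,314.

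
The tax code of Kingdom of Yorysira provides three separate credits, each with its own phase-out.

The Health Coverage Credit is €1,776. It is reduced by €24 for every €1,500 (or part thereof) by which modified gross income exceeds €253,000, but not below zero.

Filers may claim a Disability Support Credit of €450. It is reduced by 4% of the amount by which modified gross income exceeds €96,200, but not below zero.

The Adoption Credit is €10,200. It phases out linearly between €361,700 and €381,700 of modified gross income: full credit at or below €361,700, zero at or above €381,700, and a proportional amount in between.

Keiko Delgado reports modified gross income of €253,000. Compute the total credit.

€11,976

Health Coverage Credit: €253,000 is at or below the €253,000 threshold, so the full €1,776 applies.
Disability Support Credit: 4% of the €156,800 excess over €96,200 is €6,272 ≥ base, so the credit is €0.
Adoption Credit: €253,000 is at or below the €361,700 threshold, so the full €10,200 applies.
Total: €1,776 + €0 + €10,200 = €11,976.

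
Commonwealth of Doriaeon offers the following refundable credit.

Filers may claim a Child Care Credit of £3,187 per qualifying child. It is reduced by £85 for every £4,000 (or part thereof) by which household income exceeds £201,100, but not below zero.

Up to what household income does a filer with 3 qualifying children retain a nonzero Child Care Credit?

£649,100

Full credit = 3 × £3,187 = £9,561.
After 112 increments the reduction is 112 × £85 = £9,520, leaving £41; one more increment wipes it out. Increment 112 ends at excess 112 × £4,000 = £448,000, so the highest qualifying income is £201,100 + £448,000 = £649,100.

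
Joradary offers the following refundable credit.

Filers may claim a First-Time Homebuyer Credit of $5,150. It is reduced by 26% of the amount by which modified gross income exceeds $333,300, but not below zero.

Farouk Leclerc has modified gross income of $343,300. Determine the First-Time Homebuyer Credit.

$2,550

First-Time Homebuyer Credit: 26% of the $10,000 excess over $333,300 is $2,600; credit = $5,150 − $2,600 = $2,550.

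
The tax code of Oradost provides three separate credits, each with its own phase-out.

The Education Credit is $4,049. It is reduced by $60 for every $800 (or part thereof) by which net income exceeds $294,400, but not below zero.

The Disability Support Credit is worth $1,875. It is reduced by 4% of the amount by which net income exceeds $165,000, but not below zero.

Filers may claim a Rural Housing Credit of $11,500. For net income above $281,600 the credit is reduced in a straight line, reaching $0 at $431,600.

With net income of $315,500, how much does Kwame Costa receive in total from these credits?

Education Credit: income exceeds $294,400 by $21,100, which is 27 full-or-partial $800 increments; reduction = 27 × $60 = $1,620, leaving $2,429.
Disability Support Credit: 4% of the $150,500 excess over $165,000 is $6,020 ≥ base, so the credit is $0.
Rural Housing Credit: $315,500 is $33,900 into a $150,000 phase-out range, leaving 116,100/150,000 of the credit: $11,500 × 116,100/150,000 = $8,901.
Total: $2,429 + $0 + $8,901 = $11,330.

$11,330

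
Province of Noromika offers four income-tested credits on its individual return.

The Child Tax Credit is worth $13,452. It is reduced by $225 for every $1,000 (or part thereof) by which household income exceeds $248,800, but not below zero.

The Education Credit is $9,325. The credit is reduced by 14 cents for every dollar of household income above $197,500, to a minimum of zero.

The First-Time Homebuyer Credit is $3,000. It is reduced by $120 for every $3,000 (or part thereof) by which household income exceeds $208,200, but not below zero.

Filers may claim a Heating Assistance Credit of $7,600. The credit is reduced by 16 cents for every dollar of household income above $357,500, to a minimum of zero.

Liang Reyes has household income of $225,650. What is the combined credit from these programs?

$28,716

Child Tax Credit: $225,650 is at or below the $248,800 threshold, so the full $13,452 applies.
Education Credit: 14% of the $28,150 excess over $197,500 is $3,941; credit = $9,325 − $3,941 = $5,384.
First-Time Homebuyer Credit: income exceeds $208,200 by $17,450, which is 6 full-or-partial $3,000 increments; reduction = 6 × $120 = $720, leaving $2,280.
Heating Assistance Credit: $225,650 is at or below the $357,500 threshold, so the full $7,600 applies.
Total: $13,452 + $5,384 + $2,280 + $7,600 = $28,716.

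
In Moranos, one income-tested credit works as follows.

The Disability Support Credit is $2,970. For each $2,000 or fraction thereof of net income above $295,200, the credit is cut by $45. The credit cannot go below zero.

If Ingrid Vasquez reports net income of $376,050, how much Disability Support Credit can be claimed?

Disability Support Credit: income exceeds $295,200 by $80,850, which is 41 full-or-partial $2,000 increments; reduction = 41 × $45 = $1,845, leaving $1,125.

$1,125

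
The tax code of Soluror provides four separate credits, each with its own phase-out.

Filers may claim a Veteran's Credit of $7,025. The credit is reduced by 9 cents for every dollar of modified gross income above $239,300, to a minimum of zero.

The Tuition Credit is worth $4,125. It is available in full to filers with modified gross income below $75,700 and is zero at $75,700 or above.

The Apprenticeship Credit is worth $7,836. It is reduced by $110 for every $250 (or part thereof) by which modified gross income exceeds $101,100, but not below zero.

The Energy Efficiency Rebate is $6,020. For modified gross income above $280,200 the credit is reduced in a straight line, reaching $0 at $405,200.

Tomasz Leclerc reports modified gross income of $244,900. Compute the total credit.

$12,541

Veteran's Credit: 9% of the $5,600 excess over $239,300 is $504; credit = $7,025 − $504 = $6,521.
Tuition Credit: $244,900 meets or exceeds the $75,700 cutoff, so the credit is $0.
Apprenticeship Credit: income exceeds $101,100 by $143,800 → 576 increments × $110 = $63,360 ≥ base, so the credit is $0.
Energy Efficiency Rebate: $244,900 is at or below the $280,200 threshold, so the full $6,020 applies.
Total: $6,521 + $0 + $0 + $6,020 = $12,541.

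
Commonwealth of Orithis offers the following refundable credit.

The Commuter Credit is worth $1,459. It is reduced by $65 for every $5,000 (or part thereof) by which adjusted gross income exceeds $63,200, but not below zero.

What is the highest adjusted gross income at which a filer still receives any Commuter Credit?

$173,200

After 22 increments the reduction is 22 × $65 = $1,430, leaving $29; one more increment wipes it out. Increment 22 ends at excess 22 × $5,000 = $110,000, so the highest qualifying income is $63,200 + $110,000 = $173,200.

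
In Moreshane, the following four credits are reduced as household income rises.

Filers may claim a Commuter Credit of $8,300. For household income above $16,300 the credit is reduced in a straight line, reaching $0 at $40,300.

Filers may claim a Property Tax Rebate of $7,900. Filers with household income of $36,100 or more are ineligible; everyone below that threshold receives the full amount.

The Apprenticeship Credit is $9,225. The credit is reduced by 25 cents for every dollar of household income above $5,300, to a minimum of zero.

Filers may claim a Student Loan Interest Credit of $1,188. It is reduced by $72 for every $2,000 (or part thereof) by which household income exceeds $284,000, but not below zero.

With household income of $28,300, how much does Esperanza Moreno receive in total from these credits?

$16,713

Commuter Credit: $28,300 is $12,000 into a $24,000 phase-out range, leaving 12,000/24,000 of the credit: $8,300 × 12,000/24,000 = $4,150.
Property Tax Rebate: $28,300 is below the $36,100 cutoff, so the full $7,900 applies.
Apprenticeship Credit: 25% of the $23,000 excess over $5,300 is $5,750; credit = $9,225 − $5,750 = $3,475.
Student Loan Interest Credit: $28,300 is at or below the $284,000 threshold, so the full $1,188 applies.
Total: $4,150 + $7,900 + $3,475 + $1,188 = $16,713.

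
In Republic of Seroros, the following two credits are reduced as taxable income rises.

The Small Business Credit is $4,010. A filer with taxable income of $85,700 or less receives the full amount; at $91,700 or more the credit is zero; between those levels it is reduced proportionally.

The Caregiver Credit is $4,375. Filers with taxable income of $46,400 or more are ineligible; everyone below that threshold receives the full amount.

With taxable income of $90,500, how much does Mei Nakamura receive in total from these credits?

Small Business Credit: $90,500 is $4,800 into a $6,000 phase-out range, leaving 1,200/6,000 of the credit: $4,010 × 1,200/6,000 = $802.
Caregiver Credit: $90,500 meets or exceeds the $46,400 cutoff, so the credit is $0.
Total: $802 + $0 = $802.

$802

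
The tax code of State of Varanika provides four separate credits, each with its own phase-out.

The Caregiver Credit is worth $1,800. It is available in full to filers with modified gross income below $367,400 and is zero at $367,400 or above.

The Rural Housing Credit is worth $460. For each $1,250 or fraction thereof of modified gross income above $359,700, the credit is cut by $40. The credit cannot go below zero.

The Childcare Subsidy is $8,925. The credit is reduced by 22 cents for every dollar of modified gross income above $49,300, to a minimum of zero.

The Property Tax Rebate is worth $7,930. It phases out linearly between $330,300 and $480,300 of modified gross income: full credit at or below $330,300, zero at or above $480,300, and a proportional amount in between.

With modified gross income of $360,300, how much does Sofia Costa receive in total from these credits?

$8,564

Caregiver Credit: $360,300 is below the $367,400 cutoff, so the full $1,800 applies.
Rural Housing Credit: income exceeds $359,700 by $600, which is 1 full-or-partial $1,250 increment; reduction = 1 × $40 = $40, leaving $420.
Childcare Subsidy: 22% of the $311,000 excess over $49,300 is $68,420 ≥ base, so the credit is $0.
Property Tax Rebate: $360,300 is $30,000 into a $150,000 phase-out range, leaving 120,000/150,000 of the credit: $7,930 × 120,000/150,000 = $6,344.
Total: $1,800 + $420 + $0 + $6,344 = $8,564.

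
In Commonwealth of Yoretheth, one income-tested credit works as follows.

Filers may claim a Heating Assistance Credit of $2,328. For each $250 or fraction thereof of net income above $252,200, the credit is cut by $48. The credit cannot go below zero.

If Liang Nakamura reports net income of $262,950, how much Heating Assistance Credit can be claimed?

Heating Assistance Credit: income exceeds $252,200 by $10,750, which is 43 full-or-partial $250 increments; reduction = 43 × $48 = $2,064, leaving $264.

$264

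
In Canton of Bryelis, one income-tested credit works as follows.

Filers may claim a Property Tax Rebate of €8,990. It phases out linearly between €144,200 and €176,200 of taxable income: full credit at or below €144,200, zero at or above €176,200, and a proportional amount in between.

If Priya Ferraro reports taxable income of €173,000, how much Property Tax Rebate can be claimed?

Property Tax Rebate: €173,000 is €28,800 into a €32,000 phase-out range, leaving 3,200/32,000 of the credit: €8,990 × 3,200/32,000 = €899.

€899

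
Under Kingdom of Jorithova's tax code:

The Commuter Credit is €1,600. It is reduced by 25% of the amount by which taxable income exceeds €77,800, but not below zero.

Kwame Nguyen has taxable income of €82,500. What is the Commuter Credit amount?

€425

Commuter Credit: 25% of the €4,700 excess over €77,800 is €1,175; credit = €1,600 − €1,175 = €425.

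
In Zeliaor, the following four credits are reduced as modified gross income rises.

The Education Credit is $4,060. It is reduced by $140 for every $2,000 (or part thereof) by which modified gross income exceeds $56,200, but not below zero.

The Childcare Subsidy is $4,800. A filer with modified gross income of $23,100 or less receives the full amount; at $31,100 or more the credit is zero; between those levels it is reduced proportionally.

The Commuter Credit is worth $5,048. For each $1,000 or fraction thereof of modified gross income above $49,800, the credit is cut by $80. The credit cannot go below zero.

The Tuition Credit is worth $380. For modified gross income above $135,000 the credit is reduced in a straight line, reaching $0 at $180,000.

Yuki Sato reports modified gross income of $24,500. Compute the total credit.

$13,448

Education Credit: $24,500 is at or below the $56,200 threshold, so the full $4,060 applies.
Childcare Subsidy: $24,500 is $1,400 into a $8,000 phase-out range, leaving 6,600/8,000 of the credit: $4,800 × 6,600/8,000 = $3,960.
Commuter Credit: $24,500 is at or below the $49,800 threshold, so the full $5,048 applies.
Tuition Credit: $24,500 is at or below the $135,000 threshold, so the full $380 applies.
Total: $4,060 + $3,960 + $5,048 + $380 = $13,448.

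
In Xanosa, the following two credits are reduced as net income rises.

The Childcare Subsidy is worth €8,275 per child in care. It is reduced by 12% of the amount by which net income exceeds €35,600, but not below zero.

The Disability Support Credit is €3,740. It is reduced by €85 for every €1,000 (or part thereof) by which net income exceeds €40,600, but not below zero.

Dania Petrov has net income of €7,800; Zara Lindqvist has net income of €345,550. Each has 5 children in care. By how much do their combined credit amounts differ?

€40,934

Dania (€7,800): Childcare Subsidy: base = 5 × €8,275 = €41,375. €7,800 is at or below the €35,600 threshold, so the full €41,375 applies. Disability Support Credit: €7,800 is at or below the €40,600 threshold, so the full €3,740 applies. total €41,375 + €3,740 = €45,115
Zara (€345,550): Childcare Subsidy: base = 5 × €8,275 = €41,375. 12% of the €309,950 excess over €35,600 is €37,194; credit = €41,375 − €37,194 = €4,181. Disability Support Credit: income exceeds €40,600 by €304,950 → 305 increments × €85 = €25,925 ≥ base, so the credit is €0. total €4,181 + €0 = €4,181
Difference: |€45,115 − €4,181| = €40,934.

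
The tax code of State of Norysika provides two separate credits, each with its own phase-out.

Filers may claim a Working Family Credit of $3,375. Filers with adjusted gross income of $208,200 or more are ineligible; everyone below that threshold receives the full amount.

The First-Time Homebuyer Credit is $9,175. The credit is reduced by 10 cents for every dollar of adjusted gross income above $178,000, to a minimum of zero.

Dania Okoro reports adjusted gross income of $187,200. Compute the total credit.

$11,630

Working Family Credit: $187,200 is below the $208,200 cutoff, so the full $3,375 applies.
First-Time Homebuyer Credit: 10% of the $9,200 excess over $178,000 is $920; credit = $9,175 − $920 = $8,255.
Total: $3,375 + $8,255 = $11,630.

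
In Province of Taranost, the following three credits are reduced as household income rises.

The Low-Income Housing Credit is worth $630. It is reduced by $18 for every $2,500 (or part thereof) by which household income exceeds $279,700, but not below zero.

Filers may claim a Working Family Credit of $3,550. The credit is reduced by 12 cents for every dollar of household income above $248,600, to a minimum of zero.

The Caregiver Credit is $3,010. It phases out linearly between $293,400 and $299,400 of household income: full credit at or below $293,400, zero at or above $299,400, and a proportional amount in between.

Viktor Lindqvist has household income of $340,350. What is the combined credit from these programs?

Low-Income Housing Credit: income exceeds $279,700 by $60,650, which is 25 full-or-partial $2,500 increments; reduction = 25 × $18 = $450, leaving $180.
Working Family Credit: 12% of the $91,750 excess over $248,600 is $11,010 ≥ base, so the credit is $0.
Caregiver Credit: $340,350 is at or above $299,400, so the credit is $0.
Total: $180 + $0 + $0 = $180.

$180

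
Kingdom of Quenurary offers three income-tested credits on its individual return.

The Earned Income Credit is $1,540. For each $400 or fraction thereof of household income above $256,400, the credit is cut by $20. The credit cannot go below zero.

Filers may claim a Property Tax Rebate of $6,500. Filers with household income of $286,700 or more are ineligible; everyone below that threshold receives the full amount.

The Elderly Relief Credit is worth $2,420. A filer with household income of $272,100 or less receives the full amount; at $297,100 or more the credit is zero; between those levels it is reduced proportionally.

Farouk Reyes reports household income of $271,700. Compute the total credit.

$9,680

Earned Income Credit: income exceeds $256,400 by $15,300, which is 39 full-or-partial $400 increments; reduction = 39 × $20 = $780, leaving $760.
Property Tax Rebate: $271,700 is below the $286,700 cutoff, so the full $6,500 applies.
Elderly Relief Credit: $271,700 is at or below the $272,100 threshold, so the full $2,420 applies.
Total: $760 + $6,500 + $2,420 = $9,680.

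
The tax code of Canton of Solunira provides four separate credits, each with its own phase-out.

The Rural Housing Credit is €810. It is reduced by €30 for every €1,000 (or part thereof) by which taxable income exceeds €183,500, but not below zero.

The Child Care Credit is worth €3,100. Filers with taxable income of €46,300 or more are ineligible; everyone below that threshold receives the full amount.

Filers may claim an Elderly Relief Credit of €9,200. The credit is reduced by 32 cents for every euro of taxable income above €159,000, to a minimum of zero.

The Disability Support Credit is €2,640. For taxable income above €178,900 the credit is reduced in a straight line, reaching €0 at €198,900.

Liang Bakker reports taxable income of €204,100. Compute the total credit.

Rural Housing Credit: income exceeds €183,500 by €20,600, which is 21 full-or-partial €1,000 increments; reduction = 21 × €30 = €630, leaving €180.
Child Care Credit: €204,100 meets or exceeds the €46,300 cutoff, so the credit is €0.
Elderly Relief Credit: 32% of the €45,100 excess over €159,000 is €14,432 ≥ base, so the credit is €0.
Disability Support Credit: €204,100 is at or above €198,900, so the credit is €0.
Total: €180 + €0 + €0 + €0 = €180.

€180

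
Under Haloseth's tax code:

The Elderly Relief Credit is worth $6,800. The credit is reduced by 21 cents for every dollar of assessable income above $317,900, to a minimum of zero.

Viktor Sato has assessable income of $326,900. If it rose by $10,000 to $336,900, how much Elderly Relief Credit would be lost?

At $326,900 — 21% of the $9,000 excess over $317,900 is $1,890; credit = $6,800 − $1,890 = $4,910.
At $336,900 — 21% of the $19,000 excess over $317,900 is $3,990; credit = $6,800 − $3,990 = $2,810.
Lost: $4,910 − $2,810 = $2,100.

$2,100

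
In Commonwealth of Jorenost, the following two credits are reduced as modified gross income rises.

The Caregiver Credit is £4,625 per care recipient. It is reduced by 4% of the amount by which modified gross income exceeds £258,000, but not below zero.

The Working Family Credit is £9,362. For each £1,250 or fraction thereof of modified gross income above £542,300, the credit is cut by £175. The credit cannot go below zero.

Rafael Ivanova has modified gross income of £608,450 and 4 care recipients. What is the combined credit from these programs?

£4,569

Caregiver Credit: base = 4 × £4,625 = £18,500. 4% of the £350,450 excess over £258,000 is £14,018; credit = £18,500 − £14,018 = £4,482.
Working Family Credit: income exceeds £542,300 by £66,150, which is 53 full-or-partial £1,250 increments; reduction = 53 × £175 = £9,275, leaving £87.
Total: £4,482 + £87 = £4,569.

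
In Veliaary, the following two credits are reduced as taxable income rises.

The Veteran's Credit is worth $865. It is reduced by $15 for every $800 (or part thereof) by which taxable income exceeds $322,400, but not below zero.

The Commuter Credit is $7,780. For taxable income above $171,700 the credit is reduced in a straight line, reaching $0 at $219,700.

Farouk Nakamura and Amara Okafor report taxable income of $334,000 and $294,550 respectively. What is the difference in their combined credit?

Farouk ($334,000): Veteran's Credit: income exceeds $322,400 by $11,600, which is 15 full-or-partial $800 increments; reduction = 15 × $15 = $225, leaving $640. Commuter Credit: $334,000 is at or above $219,700, so the credit is $0. total $640 + $0 = $640
Amara ($294,550): Veteran's Credit: $294,550 is at or below the $322,400 threshold, so the full $865 applies. Commuter Credit: $294,550 is at or above $219,700, so the credit is $0. total $865 + $0 = $865
Difference: |$640 − $865| = $225.

$225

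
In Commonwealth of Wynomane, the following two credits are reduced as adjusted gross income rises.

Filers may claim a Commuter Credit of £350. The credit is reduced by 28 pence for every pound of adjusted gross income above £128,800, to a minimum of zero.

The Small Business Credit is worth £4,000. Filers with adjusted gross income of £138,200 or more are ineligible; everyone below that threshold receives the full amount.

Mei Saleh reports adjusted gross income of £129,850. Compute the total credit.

£4,056

Commuter Credit: 28% of the £1,050 excess over £128,800 is £294; credit = £350 − £294 = £56.
Small Business Credit: £129,850 is below the £138,200 cutoff, so the full £4,000 applies.
Total: £56 + £4,000 = £4,056.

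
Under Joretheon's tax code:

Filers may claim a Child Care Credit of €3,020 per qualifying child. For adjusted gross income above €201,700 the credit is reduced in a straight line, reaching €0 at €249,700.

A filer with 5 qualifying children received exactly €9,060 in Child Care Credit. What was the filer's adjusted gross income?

Full credit = 5 × €3,020 = €15,100.
€9,060 is 9,060/15,100 of the full €15,100, so 6,040/15,100 of the €48,000 range has been used: income = €201,700 + €48,000 × 6,040/15,100 = €220,900.

€220,900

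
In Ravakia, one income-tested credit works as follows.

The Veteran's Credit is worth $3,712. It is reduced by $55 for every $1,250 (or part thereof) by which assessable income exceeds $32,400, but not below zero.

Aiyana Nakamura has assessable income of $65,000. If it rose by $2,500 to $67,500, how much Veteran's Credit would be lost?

$110

At $65,000 — income exceeds $32,400 by $32,600, which is 27 full-or-partial $1,250 increments; reduction = 27 × $55 = $1,485, leaving $2,227.
At $67,500 — income exceeds $32,400 by $35,100, which is 29 full-or-partial $1,250 increments; reduction = 29 × $55 = $1,595, leaving $2,117.
Lost: $2,227 − $2,117 = $110.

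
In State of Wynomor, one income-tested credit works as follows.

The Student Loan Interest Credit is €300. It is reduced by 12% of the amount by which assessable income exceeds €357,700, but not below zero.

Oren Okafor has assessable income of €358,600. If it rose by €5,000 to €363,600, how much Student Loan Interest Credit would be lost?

At €358,600 — 12% of the €900 excess over €357,700 is €108; credit = €300 − €108 = €192.
At €363,600 — 12% of the €5,900 excess over €357,700 is €708 ≥ base, so the credit is €0.
Lost: €192 − €0 = €192.

€192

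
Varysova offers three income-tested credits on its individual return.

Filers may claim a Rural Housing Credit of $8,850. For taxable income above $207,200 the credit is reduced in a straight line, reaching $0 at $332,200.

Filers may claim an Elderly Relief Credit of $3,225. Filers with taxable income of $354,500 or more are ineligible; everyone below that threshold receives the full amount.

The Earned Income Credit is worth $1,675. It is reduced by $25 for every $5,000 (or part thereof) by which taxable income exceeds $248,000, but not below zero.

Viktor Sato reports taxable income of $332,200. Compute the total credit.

$4,475

Rural Housing Credit: $332,200 is at or above $332,200, so the credit is $0.
Elderly Relief Credit: $332,200 is below the $354,500 cutoff, so the full $3,225 applies.
Earned Income Credit: income exceeds $248,000 by $84,200, which is 17 full-or-partial $5,000 increments; reduction = 17 × $25 = $425, leaving $1,250.
Total: $0 + $3,225 + $1,250 = $4,475.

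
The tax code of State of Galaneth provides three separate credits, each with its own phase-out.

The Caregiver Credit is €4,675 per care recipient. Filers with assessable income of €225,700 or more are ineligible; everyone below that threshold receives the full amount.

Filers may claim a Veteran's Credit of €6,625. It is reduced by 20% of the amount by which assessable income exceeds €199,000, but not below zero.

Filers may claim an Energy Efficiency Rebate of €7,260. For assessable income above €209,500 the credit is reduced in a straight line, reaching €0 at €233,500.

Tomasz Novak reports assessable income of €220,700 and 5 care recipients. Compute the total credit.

€29,532

Caregiver Credit: base = 5 × €4,675 = €23,375. €220,700 is below the €225,700 cutoff, so the full €23,375 applies.
Veteran's Credit: 20% of the €21,700 excess over €199,000 is €4,340; credit = €6,625 − €4,340 = €2,285.
Energy Efficiency Rebate: €220,700 is €11,200 into a €24,000 phase-out range, leaving 12,800/24,000 of the credit: €7,260 × 12,800/24,000 = €3,872.
Total: €23,375 + €2,285 + €3,872 = €29,532.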